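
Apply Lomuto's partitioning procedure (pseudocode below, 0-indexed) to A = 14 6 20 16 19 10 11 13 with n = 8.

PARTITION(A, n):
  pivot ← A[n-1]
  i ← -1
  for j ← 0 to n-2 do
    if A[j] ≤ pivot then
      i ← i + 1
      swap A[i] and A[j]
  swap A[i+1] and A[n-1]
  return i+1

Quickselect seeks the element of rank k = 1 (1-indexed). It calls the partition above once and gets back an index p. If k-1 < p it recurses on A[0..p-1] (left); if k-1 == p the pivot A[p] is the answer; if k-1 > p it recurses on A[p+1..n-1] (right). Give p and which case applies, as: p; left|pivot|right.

pivot = A[7] = 13; i = -1
j=0: A[0]=14 > 13 → no swap
j=1: A[1]=6 ≤ 13 → i=0, swap A[0],A[1] → 6 14 20 16 19 10 11 13
j=2: A[2]=20 > 13 → no swap
j=3: A[3]=16 > 13 → no swap
j=4: A[4]=19 > 13 → no swap
j=5: A[5]=10 ≤ 13 → i=1, swap A[1],A[5] → 6 10 20 16 19 14 11 13
j=6: A[6]=11 ≤ 13 → i=2, swap A[2],A[6] → 6 10 11 16 19 14 20 13
final swap A[3],A[7] → 6 10 11 13 19 14 20 16; return 3
p = 3; k-1 = 0 < 3 ⇒ left

3; left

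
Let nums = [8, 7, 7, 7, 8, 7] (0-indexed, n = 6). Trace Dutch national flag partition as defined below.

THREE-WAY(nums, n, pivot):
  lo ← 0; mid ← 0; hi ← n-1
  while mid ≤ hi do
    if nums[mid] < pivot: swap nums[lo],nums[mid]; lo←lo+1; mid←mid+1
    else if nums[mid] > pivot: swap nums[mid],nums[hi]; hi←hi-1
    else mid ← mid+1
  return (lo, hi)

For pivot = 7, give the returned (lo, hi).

(0, 3)

pivot = 7; lo=0, mid=0, hi=5
nums[mid]=8>7: swap nums[0],nums[5]; hi=4 → [7, 7, 7, 7, 8, 8]
nums[mid]=7=7: mid=1
nums[mid]=7=7: mid=2
nums[mid]=7=7: mid=3
nums[mid]=7=7: mid=4
nums[mid]=8>7: swap nums[4],nums[4]; hi=3 → [7, 7, 7, 7, 8, 8]
end: lo=0, hi=3; nums = [7, 7, 7, 7, 8, 8]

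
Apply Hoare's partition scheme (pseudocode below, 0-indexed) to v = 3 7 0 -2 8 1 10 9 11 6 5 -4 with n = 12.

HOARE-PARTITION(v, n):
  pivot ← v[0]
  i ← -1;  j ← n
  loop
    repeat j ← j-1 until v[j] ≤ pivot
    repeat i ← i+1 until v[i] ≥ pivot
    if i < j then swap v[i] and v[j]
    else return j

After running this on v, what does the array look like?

pivot = v[0] = 3; i = -1, j = 12
j→11 (v[11]=-4≤3), i→0 (v[0]=3≥3); i<j, swap → -4 7 0 -2 8 1 10 9 11 6 5 3
j→5 (v[5]=1≤3), i→1 (v[1]=7≥3); i<j, swap → -4 1 0 -2 8 7 10 9 11 6 5 3
j→3, i→4; i≥j, return j=3. v = -4 1 0 -2 8 7 10 9 11 6 5 3

-4 1 0 -2 8 7 10 9 11 6 5 3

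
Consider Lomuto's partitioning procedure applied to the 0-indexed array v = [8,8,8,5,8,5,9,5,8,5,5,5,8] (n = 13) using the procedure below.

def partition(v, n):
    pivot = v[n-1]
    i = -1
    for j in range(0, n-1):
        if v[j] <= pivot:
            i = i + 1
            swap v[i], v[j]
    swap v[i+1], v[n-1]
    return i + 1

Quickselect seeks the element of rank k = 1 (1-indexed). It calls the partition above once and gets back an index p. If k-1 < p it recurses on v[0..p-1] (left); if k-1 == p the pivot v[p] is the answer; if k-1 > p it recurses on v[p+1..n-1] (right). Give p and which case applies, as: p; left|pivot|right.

11; left

pivot=8, i=-1
j=0: 8≤8, i=0, swap(0,0) ⇒ [8,8,8,5,8,5,9,5,8,5,5,5,8]
j=1: 8≤8, i=1, swap(1,1) ⇒ [8,8,8,5,8,5,9,5,8,5,5,5,8]
j=2: 8≤8, i=2, swap(2,2) ⇒ [8,8,8,5,8,5,9,5,8,5,5,5,8]
j=3: 5≤8, i=3, swap(3,3) ⇒ [8,8,8,5,8,5,9,5,8,5,5,5,8]
j=4: 8≤8, i=4, swap(4,4) ⇒ [8,8,8,5,8,5,9,5,8,5,5,5,8]
j=5: 5≤8, i=5, swap(5,5) ⇒ [8,8,8,5,8,5,9,5,8,5,5,5,8]
j=6: 9>8, skip
j=7: 5≤8, i=6, swap(6,7) ⇒ [8,8,8,5,8,5,5,9,8,5,5,5,8]
j=8: 8≤8, i=7, swap(7,8) ⇒ [8,8,8,5,8,5,5,8,9,5,5,5,8]
j=9: 5≤8, i=8, swap(8,9) ⇒ [8,8,8,5,8,5,5,8,5,9,5,5,8]
j=10: 5≤8, i=9, swap(9,10) ⇒ [8,8,8,5,8,5,5,8,5,5,9,5,8]
j=11: 5≤8, i=10, swap(10,11) ⇒ [8,8,8,5,8,5,5,8,5,5,5,9,8]
swap(11,12) ⇒ [8,8,8,5,8,5,5,8,5,5,5,8,9]; return 11
p = 11; k-1 = 0 < 11 ⇒ left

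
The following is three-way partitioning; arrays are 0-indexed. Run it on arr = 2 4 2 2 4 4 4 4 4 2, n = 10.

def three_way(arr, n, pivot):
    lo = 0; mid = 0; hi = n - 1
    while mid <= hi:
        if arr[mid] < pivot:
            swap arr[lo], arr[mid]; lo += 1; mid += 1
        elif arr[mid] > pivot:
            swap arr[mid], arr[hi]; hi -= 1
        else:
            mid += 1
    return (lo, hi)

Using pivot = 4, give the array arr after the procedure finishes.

2 2 2 2 4 4 4 4 4 4

lo=0 mid=0 hi=9
2<4: swap(0,0), lo=1 mid=1 ⇒ 2 4 2 2 4 4 4 4 4 2
4=4: mid=2
2<4: swap(1,2), lo=2 mid=3 ⇒ 2 2 4 2 4 4 4 4 4 2
2<4: swap(2,3), lo=3 mid=4 ⇒ 2 2 2 4 4 4 4 4 4 2
4=4: mid=5
4=4: mid=6
4=4: mid=7
4=4: mid=8
4=4: mid=9
2<4: swap(3,9), lo=4 mid=10 ⇒ 2 2 2 2 4 4 4 4 4 4
done. lo=4 hi=9; arr=2 2 2 2 4 4 4 4 4 4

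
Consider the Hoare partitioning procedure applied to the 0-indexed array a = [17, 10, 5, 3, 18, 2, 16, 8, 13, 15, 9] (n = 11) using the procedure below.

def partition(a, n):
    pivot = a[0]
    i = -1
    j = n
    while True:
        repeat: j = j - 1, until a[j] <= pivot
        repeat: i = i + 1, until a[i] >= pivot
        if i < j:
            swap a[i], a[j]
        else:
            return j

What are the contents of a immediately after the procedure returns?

[9, 10, 5, 3, 15, 2, 16, 8, 13, 18, 17]

pivot = a[0] = 17; i = -1, j = 11
j→10 (a[10]=9≤17), i→0 (a[0]=17≥17); i<j, swap → [9, 10, 5, 3, 18, 2, 16, 8, 13, 15, 17]
j→9 (a[9]=15≤17), i→4 (a[4]=18≥17); i<j, swap → [9, 10, 5, 3, 15, 2, 16, 8, 13, 18, 17]
j→8, i→9; i≥j, return j=8. a = [9, 10, 5, 3, 15, 2, 16, 8, 13, 18, 17]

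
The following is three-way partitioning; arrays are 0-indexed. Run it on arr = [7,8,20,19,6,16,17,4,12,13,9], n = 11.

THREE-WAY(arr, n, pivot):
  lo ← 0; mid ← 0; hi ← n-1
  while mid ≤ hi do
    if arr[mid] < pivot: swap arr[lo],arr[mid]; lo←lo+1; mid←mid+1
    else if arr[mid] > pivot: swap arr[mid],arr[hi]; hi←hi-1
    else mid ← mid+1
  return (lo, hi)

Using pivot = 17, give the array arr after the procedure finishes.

lo=0 mid=0 hi=10
7<17: swap(0,0), lo=1 mid=1 ⇒ [7,8,20,19,6,16,17,4,12,13,9]
8<17: swap(1,1), lo=2 mid=2 ⇒ [7,8,20,19,6,16,17,4,12,13,9]
20>17: swap(2,10), hi=9 ⇒ [7,8,9,19,6,16,17,4,12,13,20]
9<17: swap(2,2), lo=3 mid=3 ⇒ [7,8,9,19,6,16,17,4,12,13,20]
19>17: swap(3,9), hi=8 ⇒ [7,8,9,13,6,16,17,4,12,19,20]
13<17: swap(3,3), lo=4 mid=4 ⇒ [7,8,9,13,6,16,17,4,12,19,20]
6<17: swap(4,4), lo=5 mid=5 ⇒ [7,8,9,13,6,16,17,4,12,19,20]
16<17: swap(5,5), lo=6 mid=6 ⇒ [7,8,9,13,6,16,17,4,12,19,20]
17=17: mid=7
4<17: swap(6,7), lo=7 mid=8 ⇒ [7,8,9,13,6,16,4,17,12,19,20]
12<17: swap(7,8), lo=8 mid=9 ⇒ [7,8,9,13,6,16,4,12,17,19,20]
done. lo=8 hi=8; arr=[7,8,9,13,6,16,4,12,17,19,20]

[7,8,9,13,6,16,4,12,17,19,20]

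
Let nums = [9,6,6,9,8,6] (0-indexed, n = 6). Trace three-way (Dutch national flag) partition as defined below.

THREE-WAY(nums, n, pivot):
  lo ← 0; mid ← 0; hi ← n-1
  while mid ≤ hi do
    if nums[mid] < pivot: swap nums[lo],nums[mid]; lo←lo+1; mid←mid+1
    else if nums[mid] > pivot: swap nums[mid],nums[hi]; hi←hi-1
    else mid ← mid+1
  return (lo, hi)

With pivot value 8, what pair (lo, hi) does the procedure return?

(3, 3)

pivot = 8; lo=0, mid=0, hi=5
nums[mid]=9>8: swap nums[0],nums[5]; hi=4 → [6,6,6,9,8,9]
nums[mid]=6<8: swap nums[0],nums[0]; lo=1,mid=1 → [6,6,6,9,8,9]
nums[mid]=6<8: swap nums[1],nums[1]; lo=2,mid=2 → [6,6,6,9,8,9]
nums[mid]=6<8: swap nums[2],nums[2]; lo=3,mid=3 → [6,6,6,9,8,9]
nums[mid]=9>8: swap nums[3],nums[4]; hi=3 → [6,6,6,8,9,9]
nums[mid]=8=8: mid=4
end: lo=3, hi=3; nums = [6,6,6,8,9,9]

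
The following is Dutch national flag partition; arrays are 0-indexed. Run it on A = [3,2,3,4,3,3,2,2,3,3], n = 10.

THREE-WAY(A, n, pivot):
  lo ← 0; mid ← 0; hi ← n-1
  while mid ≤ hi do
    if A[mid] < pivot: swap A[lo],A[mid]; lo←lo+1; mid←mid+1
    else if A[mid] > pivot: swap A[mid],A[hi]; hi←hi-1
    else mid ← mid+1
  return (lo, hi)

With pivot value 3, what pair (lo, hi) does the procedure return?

pivot = 3; lo=0, mid=0, hi=9
A[mid]=3=3: mid=1
A[mid]=2<3: swap A[0],A[1]; lo=1,mid=2 → [2,3,3,4,3,3,2,2,3,3]
A[mid]=3=3: mid=3
A[mid]=4>3: swap A[3],A[9]; hi=8 → [2,3,3,3,3,3,2,2,3,4]
A[mid]=3=3: mid=4
A[mid]=3=3: mid=5
A[mid]=3=3: mid=6
A[mid]=2<3: swap A[1],A[6]; lo=2,mid=7 → [2,2,3,3,3,3,3,2,3,4]
A[mid]=2<3: swap A[2],A[7]; lo=3,mid=8 → [2,2,2,3,3,3,3,3,3,4]
A[mid]=3=3: mid=9
end: lo=3, hi=8; A = [2,2,2,3,3,3,3,3,3,4]

(3, 8)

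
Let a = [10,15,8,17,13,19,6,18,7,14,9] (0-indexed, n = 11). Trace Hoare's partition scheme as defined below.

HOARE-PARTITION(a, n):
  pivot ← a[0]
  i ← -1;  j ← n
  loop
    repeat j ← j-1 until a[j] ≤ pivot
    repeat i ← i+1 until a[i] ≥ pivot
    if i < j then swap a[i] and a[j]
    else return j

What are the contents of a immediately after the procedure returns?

pivot = a[0] = 10; i = -1, j = 11
j→10 (a[10]=9≤10), i→0 (a[0]=10≥10); i<j, swap → [9,15,8,17,13,19,6,18,7,14,10]
j→8 (a[8]=7≤10), i→1 (a[1]=15≥10); i<j, swap → [9,7,8,17,13,19,6,18,15,14,10]
j→6 (a[6]=6≤10), i→3 (a[3]=17≥10); i<j, swap → [9,7,8,6,13,19,17,18,15,14,10]
j→3, i→4; i≥j, return j=3. a = [9,7,8,6,13,19,17,18,15,14,10]

[9,7,8,6,13,19,17,18,15,14,10]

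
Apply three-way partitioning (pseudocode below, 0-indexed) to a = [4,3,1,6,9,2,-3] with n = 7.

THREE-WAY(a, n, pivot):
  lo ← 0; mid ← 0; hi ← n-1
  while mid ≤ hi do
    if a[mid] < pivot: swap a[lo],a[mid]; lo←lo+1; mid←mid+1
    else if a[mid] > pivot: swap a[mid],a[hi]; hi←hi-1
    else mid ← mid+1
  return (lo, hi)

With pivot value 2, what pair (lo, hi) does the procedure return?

pivot = 2; lo=0, mid=0, hi=6
a[mid]=4>2: swap a[0],a[6]; hi=5 → [-3,3,1,6,9,2,4]
a[mid]=-3<2: swap a[0],a[0]; lo=1,mid=1 → [-3,3,1,6,9,2,4]
a[mid]=3>2: swap a[1],a[5]; hi=4 → [-3,2,1,6,9,3,4]
a[mid]=2=2: mid=2
a[mid]=1<2: swap a[1],a[2]; lo=2,mid=3 → [-3,1,2,6,9,3,4]
a[mid]=6>2: swap a[3],a[4]; hi=3 → [-3,1,2,9,6,3,4]
a[mid]=9>2: swap a[3],a[3]; hi=2 → [-3,1,2,9,6,3,4]
end: lo=2, hi=2; a = [-3,1,2,9,6,3,4]

(2, 2)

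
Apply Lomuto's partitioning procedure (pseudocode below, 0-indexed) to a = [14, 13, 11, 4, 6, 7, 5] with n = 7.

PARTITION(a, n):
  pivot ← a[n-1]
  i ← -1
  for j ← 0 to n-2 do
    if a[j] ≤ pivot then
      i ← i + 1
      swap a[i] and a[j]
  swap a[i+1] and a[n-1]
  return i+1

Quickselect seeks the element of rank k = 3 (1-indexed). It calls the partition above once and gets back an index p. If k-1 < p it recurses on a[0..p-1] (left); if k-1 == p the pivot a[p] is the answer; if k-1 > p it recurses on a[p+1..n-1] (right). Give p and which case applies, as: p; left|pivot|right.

pivot=5, i=-1
j=0: 14>5, skip
j=1: 13>5, skip
j=2: 11>5, skip
j=3: 4≤5, i=0, swap(0,3) ⇒ [4, 13, 11, 14, 6, 7, 5]
j=4: 6>5, skip
j=5: 7>5, skip
swap(1,6) ⇒ [4, 5, 11, 14, 6, 7, 13]; return 1
p = 1; k-1 = 2 > 1 ⇒ right

1; right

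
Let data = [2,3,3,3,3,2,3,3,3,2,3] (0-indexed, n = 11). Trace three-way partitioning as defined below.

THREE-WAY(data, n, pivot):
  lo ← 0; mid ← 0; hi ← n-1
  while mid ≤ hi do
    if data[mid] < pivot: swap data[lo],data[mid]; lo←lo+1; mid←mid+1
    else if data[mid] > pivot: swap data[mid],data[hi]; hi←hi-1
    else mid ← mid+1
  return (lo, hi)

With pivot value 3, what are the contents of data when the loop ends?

[2,2,2,3,3,3,3,3,3,3,3]

pivot = 3; lo=0, mid=0, hi=10
data[mid]=2<3: swap data[0],data[0]; lo=1,mid=1 → [2,3,3,3,3,2,3,3,3,2,3]
data[mid]=3=3: mid=2
data[mid]=3=3: mid=3
data[mid]=3=3: mid=4
data[mid]=3=3: mid=5
data[mid]=2<3: swap data[1],data[5]; lo=2,mid=6 → [2,2,3,3,3,3,3,3,3,2,3]
data[mid]=3=3: mid=7
data[mid]=3=3: mid=8
data[mid]=3=3: mid=9
data[mid]=2<3: swap data[2],data[9]; lo=3,mid=10 → [2,2,2,3,3,3,3,3,3,3,3]
data[mid]=3=3: mid=11
end: lo=3, hi=10; data = [2,2,2,3,3,3,3,3,3,3,3]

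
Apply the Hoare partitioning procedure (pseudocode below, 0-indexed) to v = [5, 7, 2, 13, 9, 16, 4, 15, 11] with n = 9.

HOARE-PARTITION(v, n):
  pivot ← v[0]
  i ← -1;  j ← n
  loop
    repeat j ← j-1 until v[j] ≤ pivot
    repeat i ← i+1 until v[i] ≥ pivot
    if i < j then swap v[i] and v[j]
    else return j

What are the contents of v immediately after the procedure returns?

pivot=5
j stops at 6 (4), i stops at 0 (5); swap ⇒ [4, 7, 2, 13, 9, 16, 5, 15, 11]
j stops at 2 (2), i stops at 1 (7); swap ⇒ [4, 2, 7, 13, 9, 16, 5, 15, 11]
j stops at 1, i stops at 2; i≥j ⇒ return 1. v=[4, 2, 7, 13, 9, 16, 5, 15, 11]

[4, 2, 7, 13, 9, 16, 5, 15, 11]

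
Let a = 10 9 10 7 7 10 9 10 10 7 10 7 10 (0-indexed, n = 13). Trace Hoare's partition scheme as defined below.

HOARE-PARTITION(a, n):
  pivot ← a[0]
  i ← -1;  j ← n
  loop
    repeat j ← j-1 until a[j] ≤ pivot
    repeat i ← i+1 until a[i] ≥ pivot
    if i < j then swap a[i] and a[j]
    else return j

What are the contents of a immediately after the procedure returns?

pivot = a[0] = 10; i = -1, j = 13
j→12 (a[12]=10≤10), i→0 (a[0]=10≥10); i<j, swap → 10 9 10 7 7 10 9 10 10 7 10 7 10
j→11 (a[11]=7≤10), i→2 (a[2]=10≥10); i<j, swap → 10 9 7 7 7 10 9 10 10 7 10 10 10
j→10 (a[10]=10≤10), i→5 (a[5]=10≥10); i<j, swap → 10 9 7 7 7 10 9 10 10 7 10 10 10
j→9 (a[9]=7≤10), i→7 (a[7]=10≥10); i<j, swap → 10 9 7 7 7 10 9 7 10 10 10 10 10
j→8, i→8; i≥j, return j=8. a = 10 9 7 7 7 10 9 7 10 10 10 10 10

10 9 7 7 7 10 9 7 10 10 10 10 10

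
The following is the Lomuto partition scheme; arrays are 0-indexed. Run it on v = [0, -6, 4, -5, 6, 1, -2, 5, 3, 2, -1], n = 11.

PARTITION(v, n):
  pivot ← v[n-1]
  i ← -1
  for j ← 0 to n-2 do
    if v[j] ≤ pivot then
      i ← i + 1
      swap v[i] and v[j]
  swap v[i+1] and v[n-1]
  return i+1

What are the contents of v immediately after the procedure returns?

[-6, -5, -2, -1, 6, 1, 4, 5, 3, 2, 0]

pivot = v[10] = -1; i = -1
j=0: v[0]=0 > -1 → no swap
j=1: v[1]=-6 ≤ -1 → i=0, swap v[0],v[1] → [-6, 0, 4, -5, 6, 1, -2, 5, 3, 2, -1]
j=2: v[2]=4 > -1 → no swap
j=3: v[3]=-5 ≤ -1 → i=1, swap v[1],v[3] → [-6, -5, 4, 0, 6, 1, -2, 5, 3, 2, -1]
j=4: v[4]=6 > -1 → no swap
j=5: v[5]=1 > -1 → no swap
j=6: v[6]=-2 ≤ -1 → i=2, swap v[2],v[6] → [-6, -5, -2, 0, 6, 1, 4, 5, 3, 2, -1]
j=7: v[7]=5 > -1 → no swap
j=8: v[8]=3 > -1 → no swap
j=9: v[9]=2 > -1 → no swap
final swap v[3],v[10] → [-6, -5, -2, -1, 6, 1, 4, 5, 3, 2, 0]; return 3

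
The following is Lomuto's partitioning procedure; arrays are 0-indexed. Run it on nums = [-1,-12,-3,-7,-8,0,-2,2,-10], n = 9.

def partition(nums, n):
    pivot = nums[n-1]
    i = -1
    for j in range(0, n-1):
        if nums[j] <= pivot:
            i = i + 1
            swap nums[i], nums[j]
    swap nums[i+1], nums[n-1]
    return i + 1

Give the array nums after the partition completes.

pivot = nums[8] = -10; i = -1
j=0: nums[0]=-1 > -10 → no swap
j=1: nums[1]=-12 ≤ -10 → i=0, swap nums[0],nums[1] → [-12,-1,-3,-7,-8,0,-2,2,-10]
j=2: nums[2]=-3 > -10 → no swap
j=3: nums[3]=-7 > -10 → no swap
j=4: nums[4]=-8 > -10 → no swap
j=5: nums[5]=0 > -10 → no swap
j=6: nums[6]=-2 > -10 → no swap
j=7: nums[7]=2 > -10 → no swap
final swap nums[1],nums[8] → [-12,-10,-3,-7,-8,0,-2,2,-1]; return 1

[-12,-10,-3,-7,-8,0,-2,2,-1]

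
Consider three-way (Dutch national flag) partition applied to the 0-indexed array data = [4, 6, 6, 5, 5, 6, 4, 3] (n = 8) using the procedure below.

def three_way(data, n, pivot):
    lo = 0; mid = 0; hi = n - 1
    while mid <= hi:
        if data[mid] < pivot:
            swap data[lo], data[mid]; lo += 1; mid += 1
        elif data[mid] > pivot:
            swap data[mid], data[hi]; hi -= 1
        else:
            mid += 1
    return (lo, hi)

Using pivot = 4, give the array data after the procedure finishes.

pivot = 4; lo=0, mid=0, hi=7
data[mid]=4=4: mid=1
data[mid]=6>4: swap data[1],data[7]; hi=6 → [4, 3, 6, 5, 5, 6, 4, 6]
data[mid]=3<4: swap data[0],data[1]; lo=1,mid=2 → [3, 4, 6, 5, 5, 6, 4, 6]
data[mid]=6>4: swap data[2],data[6]; hi=5 → [3, 4, 4, 5, 5, 6, 6, 6]
data[mid]=4=4: mid=3
data[mid]=5>4: swap data[3],data[5]; hi=4 → [3, 4, 4, 6, 5, 5, 6, 6]
data[mid]=6>4: swap data[3],data[4]; hi=3 → [3, 4, 4, 5, 6, 5, 6, 6]
data[mid]=5>4: swap data[3],data[3]; hi=2 → [3, 4, 4, 5, 6, 5, 6, 6]
end: lo=1, hi=2; data = [3, 4, 4, 5, 6, 5, 6, 6]

[3, 4, 4, 5, 6, 5, 6, 6]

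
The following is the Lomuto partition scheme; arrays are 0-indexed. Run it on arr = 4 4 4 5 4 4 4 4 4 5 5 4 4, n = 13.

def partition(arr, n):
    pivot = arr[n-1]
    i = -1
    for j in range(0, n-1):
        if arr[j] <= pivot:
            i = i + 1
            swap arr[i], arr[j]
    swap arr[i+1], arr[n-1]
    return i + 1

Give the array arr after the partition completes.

4 4 4 4 4 4 4 4 4 4 5 5 5

pivot = arr[12] = 4; i = -1
j=0: arr[0]=4 ≤ 4 → i=0, swap arr[0],arr[0] (no change) → 4 4 4 5 4 4 4 4 4 5 5 4 4
j=1: arr[1]=4 ≤ 4 → i=1, swap arr[1],arr[1] (no change) → 4 4 4 5 4 4 4 4 4 5 5 4 4
j=2: arr[2]=4 ≤ 4 → i=2, swap arr[2],arr[2] (no change) → 4 4 4 5 4 4 4 4 4 5 5 4 4
j=3: arr[3]=5 > 4 → no swap
j=4: arr[4]=4 ≤ 4 → i=3, swap arr[3],arr[4] → 4 4 4 4 5 4 4 4 4 5 5 4 4
j=5: arr[5]=4 ≤ 4 → i=4, swap arr[4],arr[5] → 4 4 4 4 4 5 4 4 4 5 5 4 4
j=6: arr[6]=4 ≤ 4 → i=5, swap arr[5],arr[6] → 4 4 4 4 4 4 5 4 4 5 5 4 4
j=7: arr[7]=4 ≤ 4 → i=6, swap arr[6],arr[7] → 4 4 4 4 4 4 4 5 4 5 5 4 4
j=8: arr[8]=4 ≤ 4 → i=7, swap arr[7],arr[8] → 4 4 4 4 4 4 4 4 5 5 5 4 4
j=9: arr[9]=5 > 4 → no swap
j=10: arr[10]=5 > 4 → no swap
j=11: arr[11]=4 ≤ 4 → i=8, swap arr[8],arr[11] → 4 4 4 4 4 4 4 4 4 5 5 5 4
final swap arr[9],arr[12] → 4 4 4 4 4 4 4 4 4 4 5 5 5; return 9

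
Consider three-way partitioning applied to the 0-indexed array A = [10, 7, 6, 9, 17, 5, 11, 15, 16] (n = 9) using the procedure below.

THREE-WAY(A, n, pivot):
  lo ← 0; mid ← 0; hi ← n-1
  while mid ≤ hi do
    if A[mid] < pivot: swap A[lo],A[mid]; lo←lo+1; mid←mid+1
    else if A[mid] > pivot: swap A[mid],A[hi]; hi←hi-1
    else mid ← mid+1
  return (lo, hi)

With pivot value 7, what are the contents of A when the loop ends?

lo=0 mid=0 hi=8
10>7: swap(0,8), hi=7 ⇒ [16, 7, 6, 9, 17, 5, 11, 15, 10]
16>7: swap(0,7), hi=6 ⇒ [15, 7, 6, 9, 17, 5, 11, 16, 10]
15>7: swap(0,6), hi=5 ⇒ [11, 7, 6, 9, 17, 5, 15, 16, 10]
11>7: swap(0,5), hi=4 ⇒ [5, 7, 6, 9, 17, 11, 15, 16, 10]
5<7: swap(0,0), lo=1 mid=1 ⇒ [5, 7, 6, 9, 17, 11, 15, 16, 10]
7=7: mid=2
6<7: swap(1,2), lo=2 mid=3 ⇒ [5, 6, 7, 9, 17, 11, 15, 16, 10]
9>7: swap(3,4), hi=3 ⇒ [5, 6, 7, 17, 9, 11, 15, 16, 10]
17>7: swap(3,3), hi=2 ⇒ [5, 6, 7, 17, 9, 11, 15, 16, 10]
done. lo=2 hi=2; A=[5, 6, 7, 17, 9, 11, 15, 16, 10]

[5, 6, 7, 17, 9, 11, 15, 16, 10]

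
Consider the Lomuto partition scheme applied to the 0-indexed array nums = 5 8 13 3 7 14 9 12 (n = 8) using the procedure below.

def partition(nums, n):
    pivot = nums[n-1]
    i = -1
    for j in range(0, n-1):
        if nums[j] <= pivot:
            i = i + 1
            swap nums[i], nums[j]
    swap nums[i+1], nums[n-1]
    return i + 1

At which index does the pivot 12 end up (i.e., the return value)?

5

pivot = nums[7] = 12; i = -1
j=0: nums[0]=5 ≤ 12 → i=0, swap nums[0],nums[0] (no change) → 5 8 13 3 7 14 9 12
j=1: nums[1]=8 ≤ 12 → i=1, swap nums[1],nums[1] (no change) → 5 8 13 3 7 14 9 12
j=2: nums[2]=13 > 12 → no swap
j=3: nums[3]=3 ≤ 12 → i=2, swap nums[2],nums[3] → 5 8 3 13 7 14 9 12
j=4: nums[4]=7 ≤ 12 → i=3, swap nums[3],nums[4] → 5 8 3 7 13 14 9 12
j=5: nums[5]=14 > 12 → no swap
j=6: nums[6]=9 ≤ 12 → i=4, swap nums[4],nums[6] → 5 8 3 7 9 14 13 12
final swap nums[5],nums[7] → 5 8 3 7 9 12 13 14; return 5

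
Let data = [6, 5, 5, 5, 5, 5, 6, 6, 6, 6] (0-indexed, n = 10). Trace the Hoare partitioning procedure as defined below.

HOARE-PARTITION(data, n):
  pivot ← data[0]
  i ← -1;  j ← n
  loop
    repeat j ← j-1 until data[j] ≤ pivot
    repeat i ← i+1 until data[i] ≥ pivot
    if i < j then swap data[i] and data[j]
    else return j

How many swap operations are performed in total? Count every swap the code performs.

pivot = data[0] = 6; i = -1, j = 10
j→9 (data[9]=6≤6), i→0 (data[0]=6≥6); i<j, swap → [6, 5, 5, 5, 5, 5, 6, 6, 6, 6]
j→8 (data[8]=6≤6), i→6 (data[6]=6≥6); i<j, swap → [6, 5, 5, 5, 5, 5, 6, 6, 6, 6]
j→7, i→7; i≥j, return j=7. data = [6, 5, 5, 5, 5, 5, 6, 6, 6, 6]

2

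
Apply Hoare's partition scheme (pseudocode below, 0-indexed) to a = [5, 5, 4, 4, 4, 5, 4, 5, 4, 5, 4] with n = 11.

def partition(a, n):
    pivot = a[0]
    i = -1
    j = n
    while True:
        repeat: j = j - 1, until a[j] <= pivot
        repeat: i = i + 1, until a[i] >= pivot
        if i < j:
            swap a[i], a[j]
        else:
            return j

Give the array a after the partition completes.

[4, 5, 4, 4, 4, 4, 4, 5, 5, 5, 5]

pivot=5
j stops at 10 (4), i stops at 0 (5); swap ⇒ [4, 5, 4, 4, 4, 5, 4, 5, 4, 5, 5]
j stops at 9 (5), i stops at 1 (5); swap ⇒ [4, 5, 4, 4, 4, 5, 4, 5, 4, 5, 5]
j stops at 8 (4), i stops at 5 (5); swap ⇒ [4, 5, 4, 4, 4, 4, 4, 5, 5, 5, 5]
j stops at 7, i stops at 7; i≥j ⇒ return 7. a=[4, 5, 4, 4, 4, 4, 4, 5, 5, 5, 5]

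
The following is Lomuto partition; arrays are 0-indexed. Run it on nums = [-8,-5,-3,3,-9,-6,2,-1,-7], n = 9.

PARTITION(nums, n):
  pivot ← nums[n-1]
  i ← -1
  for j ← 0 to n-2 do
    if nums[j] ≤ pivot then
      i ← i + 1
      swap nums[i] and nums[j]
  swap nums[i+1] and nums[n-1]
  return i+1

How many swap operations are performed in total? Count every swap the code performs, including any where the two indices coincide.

pivot = nums[8] = -7; i = -1
j=0: nums[0]=-8 ≤ -7 → i=0, swap nums[0],nums[0] (no change) → [-8,-5,-3,3,-9,-6,2,-1,-7]
j=1: nums[1]=-5 > -7 → no swap
j=2: nums[2]=-3 > -7 → no swap
j=3: nums[3]=3 > -7 → no swap
j=4: nums[4]=-9 ≤ -7 → i=1, swap nums[1],nums[4] → [-8,-9,-3,3,-5,-6,2,-1,-7]
j=5: nums[5]=-6 > -7 → no swap
j=6: nums[6]=2 > -7 → no swap
j=7: nums[7]=-1 > -7 → no swap
final swap nums[2],nums[8] → [-8,-9,-7,3,-5,-6,2,-1,-3]; return 2

3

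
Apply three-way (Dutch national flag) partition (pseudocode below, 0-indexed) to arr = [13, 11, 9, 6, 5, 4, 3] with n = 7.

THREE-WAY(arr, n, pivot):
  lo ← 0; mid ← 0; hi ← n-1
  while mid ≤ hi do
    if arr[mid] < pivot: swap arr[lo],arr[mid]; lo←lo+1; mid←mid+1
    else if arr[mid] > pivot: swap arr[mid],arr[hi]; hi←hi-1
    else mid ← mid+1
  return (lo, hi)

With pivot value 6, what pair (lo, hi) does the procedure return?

pivot = 6; lo=0, mid=0, hi=6
arr[mid]=13>6: swap arr[0],arr[6]; hi=5 → [3, 11, 9, 6, 5, 4, 13]
arr[mid]=3<6: swap arr[0],arr[0]; lo=1,mid=1 → [3, 11, 9, 6, 5, 4, 13]
arr[mid]=11>6: swap arr[1],arr[5]; hi=4 → [3, 4, 9, 6, 5, 11, 13]
arr[mid]=4<6: swap arr[1],arr[1]; lo=2,mid=2 → [3, 4, 9, 6, 5, 11, 13]
arr[mid]=9>6: swap arr[2],arr[4]; hi=3 → [3, 4, 5, 6, 9, 11, 13]
arr[mid]=5<6: swap arr[2],arr[2]; lo=3,mid=3 → [3, 4, 5, 6, 9, 11, 13]
arr[mid]=6=6: mid=4
end: lo=3, hi=3; arr = [3, 4, 5, 6, 9, 11, 13]

(3, 3)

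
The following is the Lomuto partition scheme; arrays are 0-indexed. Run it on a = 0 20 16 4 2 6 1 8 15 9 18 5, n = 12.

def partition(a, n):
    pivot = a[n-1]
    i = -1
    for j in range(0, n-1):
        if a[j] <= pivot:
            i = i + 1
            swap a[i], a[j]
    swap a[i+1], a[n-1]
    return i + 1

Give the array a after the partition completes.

0 4 2 1 5 6 20 8 15 9 18 16

pivot=5, i=-1
j=0: 0≤5, i=0, swap(0,0) ⇒ 0 20 16 4 2 6 1 8 15 9 18 5
j=1: 20>5, skip
j=2: 16>5, skip
j=3: 4≤5, i=1, swap(1,3) ⇒ 0 4 16 20 2 6 1 8 15 9 18 5
j=4: 2≤5, i=2, swap(2,4) ⇒ 0 4 2 20 16 6 1 8 15 9 18 5
j=5: 6>5, skip
j=6: 1≤5, i=3, swap(3,6) ⇒ 0 4 2 1 16 6 20 8 15 9 18 5
j=7: 8>5, skip
j=8: 15>5, skip
j=9: 9>5, skip
j=10: 18>5, skip
swap(4,11) ⇒ 0 4 2 1 5 6 20 8 15 9 18 16; return 4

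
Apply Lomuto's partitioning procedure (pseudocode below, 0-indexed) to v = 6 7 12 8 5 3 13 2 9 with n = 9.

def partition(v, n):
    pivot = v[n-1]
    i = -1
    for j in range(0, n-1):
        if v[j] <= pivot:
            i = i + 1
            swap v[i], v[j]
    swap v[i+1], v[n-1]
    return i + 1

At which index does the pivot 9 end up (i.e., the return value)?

6

pivot = v[8] = 9; i = -1
j=0: v[0]=6 ≤ 9 → i=0, swap v[0],v[0] (no change) → 6 7 12 8 5 3 13 2 9
j=1: v[1]=7 ≤ 9 → i=1, swap v[1],v[1] (no change) → 6 7 12 8 5 3 13 2 9
j=2: v[2]=12 > 9 → no swap
j=3: v[3]=8 ≤ 9 → i=2, swap v[2],v[3] → 6 7 8 12 5 3 13 2 9
j=4: v[4]=5 ≤ 9 → i=3, swap v[3],v[4] → 6 7 8 5 12 3 13 2 9
j=5: v[5]=3 ≤ 9 → i=4, swap v[4],v[5] → 6 7 8 5 3 12 13 2 9
j=6: v[6]=13 > 9 → no swap
j=7: v[7]=2 ≤ 9 → i=5, swap v[5],v[7] → 6 7 8 5 3 2 13 12 9
final swap v[6],v[8] → 6 7 8 5 3 2 9 12 13; return 6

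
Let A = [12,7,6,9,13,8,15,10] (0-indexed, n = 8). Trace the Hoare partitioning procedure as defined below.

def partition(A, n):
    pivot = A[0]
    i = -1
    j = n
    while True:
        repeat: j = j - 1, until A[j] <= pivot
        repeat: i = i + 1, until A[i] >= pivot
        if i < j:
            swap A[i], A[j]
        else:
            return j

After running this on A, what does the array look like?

[10,7,6,9,8,13,15,12]

pivot=12
j stops at 7 (10), i stops at 0 (12); swap ⇒ [10,7,6,9,13,8,15,12]
j stops at 5 (8), i stops at 4 (13); swap ⇒ [10,7,6,9,8,13,15,12]
j stops at 4, i stops at 5; i≥j ⇒ return 4. A=[10,7,6,9,8,13,15,12]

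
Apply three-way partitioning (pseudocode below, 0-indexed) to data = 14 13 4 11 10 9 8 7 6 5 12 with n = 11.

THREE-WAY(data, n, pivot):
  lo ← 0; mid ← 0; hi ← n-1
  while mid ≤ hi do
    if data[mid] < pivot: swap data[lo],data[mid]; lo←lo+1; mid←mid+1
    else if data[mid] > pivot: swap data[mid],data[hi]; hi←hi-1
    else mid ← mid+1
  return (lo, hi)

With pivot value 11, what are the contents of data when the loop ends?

lo=0 mid=0 hi=10
14>11: swap(0,10), hi=9 ⇒ 12 13 4 11 10 9 8 7 6 5 14
12>11: swap(0,9), hi=8 ⇒ 5 13 4 11 10 9 8 7 6 12 14
5<11: swap(0,0), lo=1 mid=1 ⇒ 5 13 4 11 10 9 8 7 6 12 14
13>11: swap(1,8), hi=7 ⇒ 5 6 4 11 10 9 8 7 13 12 14
6<11: swap(1,1), lo=2 mid=2 ⇒ 5 6 4 11 10 9 8 7 13 12 14
4<11: swap(2,2), lo=3 mid=3 ⇒ 5 6 4 11 10 9 8 7 13 12 14
11=11: mid=4
10<11: swap(3,4), lo=4 mid=5 ⇒ 5 6 4 10 11 9 8 7 13 12 14
9<11: swap(4,5), lo=5 mid=6 ⇒ 5 6 4 10 9 11 8 7 13 12 14
8<11: swap(5,6), lo=6 mid=7 ⇒ 5 6 4 10 9 8 11 7 13 12 14
7<11: swap(6,7), lo=7 mid=8 ⇒ 5 6 4 10 9 8 7 11 13 12 14
done. lo=7 hi=7; data=5 6 4 10 9 8 7 11 13 12 14

5 6 4 10 9 8 7 11 13 12 14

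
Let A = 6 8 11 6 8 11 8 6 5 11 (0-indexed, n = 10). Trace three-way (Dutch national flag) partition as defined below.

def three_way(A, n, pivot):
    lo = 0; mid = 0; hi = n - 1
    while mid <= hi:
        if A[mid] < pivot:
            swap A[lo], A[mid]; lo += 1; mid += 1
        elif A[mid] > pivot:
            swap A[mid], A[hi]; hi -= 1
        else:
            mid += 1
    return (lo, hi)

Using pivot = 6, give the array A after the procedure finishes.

pivot = 6; lo=0, mid=0, hi=9
A[mid]=6=6: mid=1
A[mid]=8>6: swap A[1],A[9]; hi=8 → 6 11 11 6 8 11 8 6 5 8
A[mid]=11>6: swap A[1],A[8]; hi=7 → 6 5 11 6 8 11 8 6 11 8
A[mid]=5<6: swap A[0],A[1]; lo=1,mid=2 → 5 6 11 6 8 11 8 6 11 8
A[mid]=11>6: swap A[2],A[7]; hi=6 → 5 6 6 6 8 11 8 11 11 8
A[mid]=6=6: mid=3
A[mid]=6=6: mid=4
A[mid]=8>6: swap A[4],A[6]; hi=5 → 5 6 6 6 8 11 8 11 11 8
A[mid]=8>6: swap A[4],A[5]; hi=4 → 5 6 6 6 11 8 8 11 11 8
A[mid]=11>6: swap A[4],A[4]; hi=3 → 5 6 6 6 11 8 8 11 11 8
end: lo=1, hi=3; A = 5 6 6 6 11 8 8 11 11 8

5 6 6 6 11 8 8 11 11 8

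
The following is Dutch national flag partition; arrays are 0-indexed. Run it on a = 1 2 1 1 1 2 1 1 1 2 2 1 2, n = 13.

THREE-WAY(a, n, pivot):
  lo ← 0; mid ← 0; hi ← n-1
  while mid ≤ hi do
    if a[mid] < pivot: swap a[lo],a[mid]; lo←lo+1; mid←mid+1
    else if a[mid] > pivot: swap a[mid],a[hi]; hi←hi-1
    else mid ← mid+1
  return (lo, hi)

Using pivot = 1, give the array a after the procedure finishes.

1 1 1 1 1 1 1 1 2 2 2 2 2

pivot = 1; lo=0, mid=0, hi=12
a[mid]=1=1: mid=1
a[mid]=2>1: swap a[1],a[12]; hi=11 → 1 2 1 1 1 2 1 1 1 2 2 1 2
a[mid]=2>1: swap a[1],a[11]; hi=10 → 1 1 1 1 1 2 1 1 1 2 2 2 2
a[mid]=1=1: mid=2
a[mid]=1=1: mid=3
a[mid]=1=1: mid=4
a[mid]=1=1: mid=5
a[mid]=2>1: swap a[5],a[10]; hi=9 → 1 1 1 1 1 2 1 1 1 2 2 2 2
a[mid]=2>1: swap a[5],a[9]; hi=8 → 1 1 1 1 1 2 1 1 1 2 2 2 2
a[mid]=2>1: swap a[5],a[8]; hi=7 → 1 1 1 1 1 1 1 1 2 2 2 2 2
a[mid]=1=1: mid=6
a[mid]=1=1: mid=7
a[mid]=1=1: mid=8
end: lo=0, hi=7; a = 1 1 1 1 1 1 1 1 2 2 2 2 2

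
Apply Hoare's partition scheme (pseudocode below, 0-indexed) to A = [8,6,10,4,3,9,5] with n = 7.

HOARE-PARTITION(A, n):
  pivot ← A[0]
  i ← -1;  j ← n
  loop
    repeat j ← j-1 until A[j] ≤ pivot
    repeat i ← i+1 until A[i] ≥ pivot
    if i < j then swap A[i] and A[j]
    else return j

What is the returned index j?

pivot = A[0] = 8; i = -1, j = 7
j→6 (A[6]=5≤8), i→0 (A[0]=8≥8); i<j, swap → [5,6,10,4,3,9,8]
j→4 (A[4]=3≤8), i→2 (A[2]=10≥8); i<j, swap → [5,6,3,4,10,9,8]
j→3, i→4; i≥j, return j=3. A = [5,6,3,4,10,9,8]

3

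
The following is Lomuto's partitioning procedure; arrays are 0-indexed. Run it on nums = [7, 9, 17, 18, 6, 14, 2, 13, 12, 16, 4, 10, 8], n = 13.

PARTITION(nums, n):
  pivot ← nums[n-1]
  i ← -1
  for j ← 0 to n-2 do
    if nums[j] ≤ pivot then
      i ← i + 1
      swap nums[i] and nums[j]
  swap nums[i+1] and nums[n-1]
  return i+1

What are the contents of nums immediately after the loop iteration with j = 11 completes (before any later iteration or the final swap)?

[7, 6, 2, 4, 9, 14, 17, 13, 12, 16, 18, 10, 8]

pivot = nums[12] = 8; i = -1
j=0: nums[0]=7 ≤ 8 → i=0, swap nums[0],nums[0] (no change) → [7, 9, 17, 18, 6, 14, 2, 13, 12, 16, 4, 10, 8]
j=1: nums[1]=9 > 8 → no swap
j=2: nums[2]=17 > 8 → no swap
j=3: nums[3]=18 > 8 → no swap
j=4: nums[4]=6 ≤ 8 → i=1, swap nums[1],nums[4] → [7, 6, 17, 18, 9, 14, 2, 13, 12, 16, 4, 10, 8]
j=5: nums[5]=14 > 8 → no swap
j=6: nums[6]=2 ≤ 8 → i=2, swap nums[2],nums[6] → [7, 6, 2, 18, 9, 14, 17, 13, 12, 16, 4, 10, 8]
j=7: nums[7]=13 > 8 → no swap
j=8: nums[8]=12 > 8 → no swap
j=9: nums[9]=16 > 8 → no swap
j=10: nums[10]=4 ≤ 8 → i=3, swap nums[3],nums[10] → [7, 6, 2, 4, 9, 14, 17, 13, 12, 16, 18, 10, 8]
j=11: nums[11]=10 > 8 → no swap
(after j=11) nums = [7, 6, 2, 4, 9, 14, 17, 13, 12, 16, 18, 10, 8]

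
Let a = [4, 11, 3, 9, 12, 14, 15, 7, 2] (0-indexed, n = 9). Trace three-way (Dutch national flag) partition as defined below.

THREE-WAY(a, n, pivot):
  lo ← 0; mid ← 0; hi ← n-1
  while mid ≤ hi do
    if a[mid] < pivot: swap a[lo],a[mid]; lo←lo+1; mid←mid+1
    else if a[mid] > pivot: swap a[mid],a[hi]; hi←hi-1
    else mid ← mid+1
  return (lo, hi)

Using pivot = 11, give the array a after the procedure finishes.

[4, 3, 9, 2, 7, 11, 15, 14, 12]

pivot = 11; lo=0, mid=0, hi=8
a[mid]=4<11: swap a[0],a[0]; lo=1,mid=1 → [4, 11, 3, 9, 12, 14, 15, 7, 2]
a[mid]=11=11: mid=2
a[mid]=3<11: swap a[1],a[2]; lo=2,mid=3 → [4, 3, 11, 9, 12, 14, 15, 7, 2]
a[mid]=9<11: swap a[2],a[3]; lo=3,mid=4 → [4, 3, 9, 11, 12, 14, 15, 7, 2]
a[mid]=12>11: swap a[4],a[8]; hi=7 → [4, 3, 9, 11, 2, 14, 15, 7, 12]
a[mid]=2<11: swap a[3],a[4]; lo=4,mid=5 → [4, 3, 9, 2, 11, 14, 15, 7, 12]
a[mid]=14>11: swap a[5],a[7]; hi=6 → [4, 3, 9, 2, 11, 7, 15, 14, 12]
a[mid]=7<11: swap a[4],a[5]; lo=5,mid=6 → [4, 3, 9, 2, 7, 11, 15, 14, 12]
a[mid]=15>11: swap a[6],a[6]; hi=5 → [4, 3, 9, 2, 7, 11, 15, 14, 12]
end: lo=5, hi=5; a = [4, 3, 9, 2, 7, 11, 15, 14, 12]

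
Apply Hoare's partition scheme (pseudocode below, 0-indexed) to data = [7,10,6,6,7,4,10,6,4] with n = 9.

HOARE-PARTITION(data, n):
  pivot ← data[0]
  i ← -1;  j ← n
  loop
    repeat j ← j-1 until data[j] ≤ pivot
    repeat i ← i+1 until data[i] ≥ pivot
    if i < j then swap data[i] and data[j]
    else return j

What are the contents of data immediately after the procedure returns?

[4,6,6,6,4,7,10,10,7]

pivot = data[0] = 7; i = -1, j = 9
j→8 (data[8]=4≤7), i→0 (data[0]=7≥7); i<j, swap → [4,10,6,6,7,4,10,6,7]
j→7 (data[7]=6≤7), i→1 (data[1]=10≥7); i<j, swap → [4,6,6,6,7,4,10,10,7]
j→5 (data[5]=4≤7), i→4 (data[4]=7≥7); i<j, swap → [4,6,6,6,4,7,10,10,7]
j→4, i→5; i≥j, return j=4. data = [4,6,6,6,4,7,10,10,7]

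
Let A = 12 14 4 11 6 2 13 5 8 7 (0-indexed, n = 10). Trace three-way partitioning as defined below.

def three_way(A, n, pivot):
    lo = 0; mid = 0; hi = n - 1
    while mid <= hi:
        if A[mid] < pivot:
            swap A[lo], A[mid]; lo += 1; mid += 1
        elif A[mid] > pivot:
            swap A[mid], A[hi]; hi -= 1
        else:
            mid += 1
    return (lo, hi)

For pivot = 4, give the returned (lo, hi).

lo=0 mid=0 hi=9
12>4: swap(0,9), hi=8 ⇒ 7 14 4 11 6 2 13 5 8 12
7>4: swap(0,8), hi=7 ⇒ 8 14 4 11 6 2 13 5 7 12
8>4: swap(0,7), hi=6 ⇒ 5 14 4 11 6 2 13 8 7 12
5>4: swap(0,6), hi=5 ⇒ 13 14 4 11 6 2 5 8 7 12
13>4: swap(0,5), hi=4 ⇒ 2 14 4 11 6 13 5 8 7 12
2<4: swap(0,0), lo=1 mid=1 ⇒ 2 14 4 11 6 13 5 8 7 12
14>4: swap(1,4), hi=3 ⇒ 2 6 4 11 14 13 5 8 7 12
6>4: swap(1,3), hi=2 ⇒ 2 11 4 6 14 13 5 8 7 12
11>4: swap(1,2), hi=1 ⇒ 2 4 11 6 14 13 5 8 7 12
4=4: mid=2
done. lo=1 hi=1; A=2 4 11 6 14 13 5 8 7 12

(1, 1)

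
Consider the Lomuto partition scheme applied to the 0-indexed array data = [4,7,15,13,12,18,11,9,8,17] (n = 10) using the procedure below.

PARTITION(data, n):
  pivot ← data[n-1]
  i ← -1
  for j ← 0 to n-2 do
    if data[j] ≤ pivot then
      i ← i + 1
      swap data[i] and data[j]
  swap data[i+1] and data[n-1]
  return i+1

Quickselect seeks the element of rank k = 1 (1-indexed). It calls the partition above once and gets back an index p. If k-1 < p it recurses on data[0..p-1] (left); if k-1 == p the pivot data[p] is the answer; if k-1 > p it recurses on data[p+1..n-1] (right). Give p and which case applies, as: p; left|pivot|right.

8; left

pivot = data[9] = 17; i = -1
j=0: data[0]=4 ≤ 17 → i=0, swap data[0],data[0] (no change) → [4,7,15,13,12,18,11,9,8,17]
j=1: data[1]=7 ≤ 17 → i=1, swap data[1],data[1] (no change) → [4,7,15,13,12,18,11,9,8,17]
j=2: data[2]=15 ≤ 17 → i=2, swap data[2],data[2] (no change) → [4,7,15,13,12,18,11,9,8,17]
j=3: data[3]=13 ≤ 17 → i=3, swap data[3],data[3] (no change) → [4,7,15,13,12,18,11,9,8,17]
j=4: data[4]=12 ≤ 17 → i=4, swap data[4],data[4] (no change) → [4,7,15,13,12,18,11,9,8,17]
j=5: data[5]=18 > 17 → no swap
j=6: data[6]=11 ≤ 17 → i=5, swap data[5],data[6] → [4,7,15,13,12,11,18,9,8,17]
j=7: data[7]=9 ≤ 17 → i=6, swap data[6],data[7] → [4,7,15,13,12,11,9,18,8,17]
j=8: data[8]=8 ≤ 17 → i=7, swap data[7],data[8] → [4,7,15,13,12,11,9,8,18,17]
final swap data[8],data[9] → [4,7,15,13,12,11,9,8,17,18]; return 8
p = 8; k-1 = 0 < 8 ⇒ left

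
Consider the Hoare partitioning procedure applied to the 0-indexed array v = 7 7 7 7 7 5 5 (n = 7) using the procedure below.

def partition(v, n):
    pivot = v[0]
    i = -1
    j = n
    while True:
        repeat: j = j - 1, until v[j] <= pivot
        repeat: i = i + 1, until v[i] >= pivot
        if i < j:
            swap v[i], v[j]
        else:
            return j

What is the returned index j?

3

pivot = v[0] = 7; i = -1, j = 7
j→6 (v[6]=5≤7), i→0 (v[0]=7≥7); i<j, swap → 5 7 7 7 7 5 7
j→5 (v[5]=5≤7), i→1 (v[1]=7≥7); i<j, swap → 5 5 7 7 7 7 7
j→4 (v[4]=7≤7), i→2 (v[2]=7≥7); i<j, swap → 5 5 7 7 7 7 7
j→3, i→3; i≥j, return j=3. v = 5 5 7 7 7 7 7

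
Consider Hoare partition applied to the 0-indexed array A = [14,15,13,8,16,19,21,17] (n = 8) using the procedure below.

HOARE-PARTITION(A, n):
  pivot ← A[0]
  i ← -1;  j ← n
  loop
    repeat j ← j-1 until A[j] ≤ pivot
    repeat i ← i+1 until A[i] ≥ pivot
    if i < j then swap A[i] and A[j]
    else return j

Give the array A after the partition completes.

pivot=14
j stops at 3 (8), i stops at 0 (14); swap ⇒ [8,15,13,14,16,19,21,17]
j stops at 2 (13), i stops at 1 (15); swap ⇒ [8,13,15,14,16,19,21,17]
j stops at 1, i stops at 2; i≥j ⇒ return 1. A=[8,13,15,14,16,19,21,17]

[8,13,15,14,16,19,21,17]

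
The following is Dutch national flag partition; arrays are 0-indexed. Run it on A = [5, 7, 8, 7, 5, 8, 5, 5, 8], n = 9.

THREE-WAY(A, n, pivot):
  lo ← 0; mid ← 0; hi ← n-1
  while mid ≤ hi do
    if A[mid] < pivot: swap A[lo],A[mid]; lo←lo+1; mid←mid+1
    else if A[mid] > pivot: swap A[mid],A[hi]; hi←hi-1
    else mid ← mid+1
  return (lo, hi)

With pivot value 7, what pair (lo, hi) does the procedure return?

(4, 5)

pivot = 7; lo=0, mid=0, hi=8
A[mid]=5<7: swap A[0],A[0]; lo=1,mid=1 → [5, 7, 8, 7, 5, 8, 5, 5, 8]
A[mid]=7=7: mid=2
A[mid]=8>7: swap A[2],A[8]; hi=7 → [5, 7, 8, 7, 5, 8, 5, 5, 8]
A[mid]=8>7: swap A[2],A[7]; hi=6 → [5, 7, 5, 7, 5, 8, 5, 8, 8]
A[mid]=5<7: swap A[1],A[2]; lo=2,mid=3 → [5, 5, 7, 7, 5, 8, 5, 8, 8]
A[mid]=7=7: mid=4
A[mid]=5<7: swap A[2],A[4]; lo=3,mid=5 → [5, 5, 5, 7, 7, 8, 5, 8, 8]
A[mid]=8>7: swap A[5],A[6]; hi=5 → [5, 5, 5, 7, 7, 5, 8, 8, 8]
A[mid]=5<7: swap A[3],A[5]; lo=4,mid=6 → [5, 5, 5, 5, 7, 7, 8, 8, 8]
end: lo=4, hi=5; A = [5, 5, 5, 5, 7, 7, 8, 8, 8]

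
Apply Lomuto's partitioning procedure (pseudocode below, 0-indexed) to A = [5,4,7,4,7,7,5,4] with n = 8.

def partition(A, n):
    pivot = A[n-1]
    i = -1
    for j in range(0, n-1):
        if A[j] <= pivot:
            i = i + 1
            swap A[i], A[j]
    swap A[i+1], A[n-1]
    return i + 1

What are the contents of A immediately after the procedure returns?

pivot=4, i=-1
j=0: 5>4, skip
j=1: 4≤4, i=0, swap(0,1) ⇒ [4,5,7,4,7,7,5,4]
j=2: 7>4, skip
j=3: 4≤4, i=1, swap(1,3) ⇒ [4,4,7,5,7,7,5,4]
j=4: 7>4, skip
j=5: 7>4, skip
j=6: 5>4, skip
swap(2,7) ⇒ [4,4,4,5,7,7,5,7]; return 2

[4,4,4,5,7,7,5,7]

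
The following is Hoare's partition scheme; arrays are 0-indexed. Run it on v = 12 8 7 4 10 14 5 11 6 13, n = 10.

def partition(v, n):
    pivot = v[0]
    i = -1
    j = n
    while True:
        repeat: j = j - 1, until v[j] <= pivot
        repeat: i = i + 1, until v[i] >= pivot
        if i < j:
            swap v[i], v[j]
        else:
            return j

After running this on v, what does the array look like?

6 8 7 4 10 11 5 14 12 13

pivot=12
j stops at 8 (6), i stops at 0 (12); swap ⇒ 6 8 7 4 10 14 5 11 12 13
j stops at 7 (11), i stops at 5 (14); swap ⇒ 6 8 7 4 10 11 5 14 12 13
j stops at 6, i stops at 7; i≥j ⇒ return 6. v=6 8 7 4 10 11 5 14 12 13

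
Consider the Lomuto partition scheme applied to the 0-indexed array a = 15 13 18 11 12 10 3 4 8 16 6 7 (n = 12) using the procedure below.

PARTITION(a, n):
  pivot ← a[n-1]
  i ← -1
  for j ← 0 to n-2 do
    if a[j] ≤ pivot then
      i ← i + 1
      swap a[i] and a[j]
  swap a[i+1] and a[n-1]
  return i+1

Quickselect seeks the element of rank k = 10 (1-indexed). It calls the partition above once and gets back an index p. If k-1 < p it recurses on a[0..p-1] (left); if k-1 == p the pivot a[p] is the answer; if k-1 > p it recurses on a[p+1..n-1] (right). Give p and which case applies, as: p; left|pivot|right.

pivot = a[11] = 7; i = -1
j=0: a[0]=15 > 7 → no swap
j=1: a[1]=13 > 7 → no swap
j=2: a[2]=18 > 7 → no swap
j=3: a[3]=11 > 7 → no swap
j=4: a[4]=12 > 7 → no swap
j=5: a[5]=10 > 7 → no swap
j=6: a[6]=3 ≤ 7 → i=0, swap a[0],a[6] → 3 13 18 11 12 10 15 4 8 16 6 7
j=7: a[7]=4 ≤ 7 → i=1, swap a[1],a[7] → 3 4 18 11 12 10 15 13 8 16 6 7
j=8: a[8]=8 > 7 → no swap
j=9: a[9]=16 > 7 → no swap
j=10: a[10]=6 ≤ 7 → i=2, swap a[2],a[10] → 3 4 6 11 12 10 15 13 8 16 18 7
final swap a[3],a[11] → 3 4 6 7 12 10 15 13 8 16 18 11; return 3
p = 3; k-1 = 9 > 3 ⇒ right

3; right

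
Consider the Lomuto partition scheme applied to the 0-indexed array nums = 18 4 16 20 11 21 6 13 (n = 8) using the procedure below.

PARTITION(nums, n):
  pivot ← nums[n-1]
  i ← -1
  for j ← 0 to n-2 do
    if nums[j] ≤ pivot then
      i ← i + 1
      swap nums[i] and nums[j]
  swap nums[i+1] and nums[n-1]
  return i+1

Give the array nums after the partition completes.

4 11 6 13 18 21 16 20

pivot=13, i=-1
j=0: 18>13, skip
j=1: 4≤13, i=0, swap(0,1) ⇒ 4 18 16 20 11 21 6 13
j=2: 16>13, skip
j=3: 20>13, skip
j=4: 11≤13, i=1, swap(1,4) ⇒ 4 11 16 20 18 21 6 13
j=5: 21>13, skip
j=6: 6≤13, i=2, swap(2,6) ⇒ 4 11 6 20 18 21 16 13
swap(3,7) ⇒ 4 11 6 13 18 21 16 20; return 3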